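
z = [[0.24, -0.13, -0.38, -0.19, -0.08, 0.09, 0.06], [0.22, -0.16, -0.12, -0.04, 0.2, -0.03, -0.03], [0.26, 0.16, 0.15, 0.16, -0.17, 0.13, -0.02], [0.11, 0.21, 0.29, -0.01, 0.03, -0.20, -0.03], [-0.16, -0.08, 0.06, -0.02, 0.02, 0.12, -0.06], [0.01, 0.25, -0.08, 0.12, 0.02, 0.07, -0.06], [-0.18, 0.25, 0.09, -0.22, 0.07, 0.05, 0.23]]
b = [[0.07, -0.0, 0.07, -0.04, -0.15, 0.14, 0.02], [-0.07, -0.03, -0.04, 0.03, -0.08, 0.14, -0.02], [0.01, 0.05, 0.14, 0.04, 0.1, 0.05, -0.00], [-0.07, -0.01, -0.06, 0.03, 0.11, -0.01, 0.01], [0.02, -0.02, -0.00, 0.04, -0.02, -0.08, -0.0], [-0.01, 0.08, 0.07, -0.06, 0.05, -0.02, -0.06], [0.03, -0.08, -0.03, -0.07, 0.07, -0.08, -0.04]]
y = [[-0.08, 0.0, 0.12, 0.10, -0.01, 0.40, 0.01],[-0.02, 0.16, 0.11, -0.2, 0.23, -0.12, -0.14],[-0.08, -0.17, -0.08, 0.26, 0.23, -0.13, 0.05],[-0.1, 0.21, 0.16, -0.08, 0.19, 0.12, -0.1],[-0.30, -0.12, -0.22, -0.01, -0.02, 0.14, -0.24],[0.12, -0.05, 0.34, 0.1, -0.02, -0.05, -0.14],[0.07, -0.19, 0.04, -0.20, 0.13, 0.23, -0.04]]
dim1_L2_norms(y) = [0.44, 0.41, 0.43, 0.38, 0.48, 0.41, 0.39]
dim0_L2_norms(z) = [0.49, 0.49, 0.53, 0.36, 0.29, 0.3, 0.26]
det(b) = 0.00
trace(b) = 0.13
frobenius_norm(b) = 0.45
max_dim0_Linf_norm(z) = 0.38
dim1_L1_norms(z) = [1.17, 0.8, 1.05, 0.88, 0.52, 0.61, 1.09]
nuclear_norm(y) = 2.64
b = z @ y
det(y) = 0.00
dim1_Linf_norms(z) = [0.38, 0.22, 0.26, 0.29, 0.16, 0.25, 0.25]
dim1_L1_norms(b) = [0.49, 0.41, 0.39, 0.3, 0.18, 0.35, 0.4]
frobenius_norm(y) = 1.11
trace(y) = -0.19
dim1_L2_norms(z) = [0.52, 0.36, 0.43, 0.43, 0.23, 0.3, 0.46]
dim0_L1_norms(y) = [0.77, 0.9, 1.07, 0.95, 0.83, 1.19, 0.72]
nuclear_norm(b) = 0.99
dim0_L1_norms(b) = [0.28, 0.27, 0.41, 0.31, 0.58, 0.52, 0.15]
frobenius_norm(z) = 1.06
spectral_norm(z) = 0.68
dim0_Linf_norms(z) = [0.26, 0.25, 0.38, 0.22, 0.2, 0.2, 0.23]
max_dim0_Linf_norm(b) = 0.15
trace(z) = 0.54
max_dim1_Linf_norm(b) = 0.15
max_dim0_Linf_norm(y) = 0.4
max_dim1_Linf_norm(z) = 0.38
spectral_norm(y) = 0.57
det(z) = -0.00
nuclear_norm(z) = 2.49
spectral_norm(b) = 0.30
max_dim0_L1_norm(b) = 0.58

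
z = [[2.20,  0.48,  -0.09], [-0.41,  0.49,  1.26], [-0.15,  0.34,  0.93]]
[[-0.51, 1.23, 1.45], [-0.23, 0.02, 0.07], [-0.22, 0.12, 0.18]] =z @ [[-0.30,0.64,0.76], [0.25,-0.3,-0.38], [-0.38,0.34,0.45]]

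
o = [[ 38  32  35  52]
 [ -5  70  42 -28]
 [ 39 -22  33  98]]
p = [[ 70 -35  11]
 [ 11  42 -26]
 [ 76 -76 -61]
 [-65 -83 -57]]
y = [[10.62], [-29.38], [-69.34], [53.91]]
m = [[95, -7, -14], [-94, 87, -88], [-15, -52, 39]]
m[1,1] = 87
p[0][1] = -35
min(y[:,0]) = -69.34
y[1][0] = -29.38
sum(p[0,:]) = 46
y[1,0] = -29.38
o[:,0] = [38, -5, 39]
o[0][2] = 35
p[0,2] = 11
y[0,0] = 10.62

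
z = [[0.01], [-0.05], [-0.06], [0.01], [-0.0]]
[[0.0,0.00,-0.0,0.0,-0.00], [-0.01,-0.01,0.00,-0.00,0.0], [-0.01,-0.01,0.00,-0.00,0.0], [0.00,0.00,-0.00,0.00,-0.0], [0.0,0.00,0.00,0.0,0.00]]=z@[[0.1, 0.10, -0.03, 0.05, -0.06]]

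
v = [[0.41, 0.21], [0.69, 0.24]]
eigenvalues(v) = [0.72, -0.07]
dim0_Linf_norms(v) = [0.69, 0.24]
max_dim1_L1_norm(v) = 0.93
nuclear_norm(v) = 0.92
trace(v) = 0.65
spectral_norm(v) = 0.86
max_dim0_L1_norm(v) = 1.1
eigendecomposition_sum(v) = [[0.44,  0.19], [0.63,  0.28]] + [[-0.03,0.02], [0.06,-0.04]]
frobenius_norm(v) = 0.86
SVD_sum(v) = [[0.43, 0.17],[0.68, 0.27]] + [[-0.02,0.04], [0.01,-0.03]]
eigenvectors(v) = [[0.57, -0.4], [0.82, 0.91]]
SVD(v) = [[-0.53, -0.85], [-0.85, 0.53]] @ diag([0.8619685600619309, 0.053946283141300504]) @ [[-0.93, -0.37], [0.37, -0.93]]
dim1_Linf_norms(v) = [0.41, 0.69]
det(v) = -0.05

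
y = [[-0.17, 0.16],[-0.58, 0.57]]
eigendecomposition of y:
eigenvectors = [[-0.71, -0.27], [-0.71, -0.96]]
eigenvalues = [-0.01, 0.41]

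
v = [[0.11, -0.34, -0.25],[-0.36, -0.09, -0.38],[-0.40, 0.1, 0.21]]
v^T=[[0.11, -0.36, -0.40], [-0.34, -0.09, 0.10], [-0.25, -0.38, 0.21]]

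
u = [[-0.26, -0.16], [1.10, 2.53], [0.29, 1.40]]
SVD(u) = [[-0.08, -0.58], [0.89, 0.33], [0.45, -0.75]] @ diag([3.10584657561009, 0.31924449685323686]) @ [[0.36, 0.93], [0.93, -0.36]]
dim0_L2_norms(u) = [1.17, 2.9]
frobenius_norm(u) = 3.12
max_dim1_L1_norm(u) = 3.63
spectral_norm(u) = 3.11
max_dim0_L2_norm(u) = 2.9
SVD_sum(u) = [[-0.09, -0.23], [1.00, 2.57], [0.51, 1.31]] + [[-0.17, 0.07], [0.1, -0.04], [-0.22, 0.09]]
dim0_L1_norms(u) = [1.65, 4.09]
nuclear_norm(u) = 3.43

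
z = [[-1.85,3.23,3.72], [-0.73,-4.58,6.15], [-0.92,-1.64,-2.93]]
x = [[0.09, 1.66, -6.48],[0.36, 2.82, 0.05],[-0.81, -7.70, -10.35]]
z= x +[[-1.94, 1.57, 10.20], [-1.09, -7.4, 6.10], [-0.11, 6.06, 7.42]]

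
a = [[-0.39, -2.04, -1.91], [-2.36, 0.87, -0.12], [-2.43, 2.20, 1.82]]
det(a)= -4.199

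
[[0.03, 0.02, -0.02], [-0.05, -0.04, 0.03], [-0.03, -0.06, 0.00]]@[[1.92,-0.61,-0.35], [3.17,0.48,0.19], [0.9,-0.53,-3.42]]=[[0.1,0.00,0.06], [-0.20,-0.00,-0.09], [-0.25,-0.01,-0.0]]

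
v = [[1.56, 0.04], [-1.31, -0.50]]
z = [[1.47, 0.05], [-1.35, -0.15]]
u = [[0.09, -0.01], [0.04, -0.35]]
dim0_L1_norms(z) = [2.82, 0.2]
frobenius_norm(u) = 0.36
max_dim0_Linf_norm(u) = 0.35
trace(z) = 1.32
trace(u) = -0.26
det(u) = -0.03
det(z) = -0.15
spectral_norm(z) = 2.00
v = u + z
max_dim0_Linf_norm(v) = 1.56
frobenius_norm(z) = 2.00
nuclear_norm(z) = 2.08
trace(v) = 1.06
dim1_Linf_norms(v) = [1.56, 1.31]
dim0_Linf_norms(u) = [0.09, 0.35]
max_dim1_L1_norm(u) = 0.39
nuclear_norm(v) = 2.42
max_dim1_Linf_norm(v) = 1.56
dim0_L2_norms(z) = [2.0, 0.16]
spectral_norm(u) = 0.35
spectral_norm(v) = 2.07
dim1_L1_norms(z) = [1.52, 1.5]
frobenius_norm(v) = 2.10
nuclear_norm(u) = 0.44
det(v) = -0.73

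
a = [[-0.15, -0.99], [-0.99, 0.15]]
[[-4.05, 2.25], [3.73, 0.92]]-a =[[-3.9, 3.24], [4.72, 0.77]]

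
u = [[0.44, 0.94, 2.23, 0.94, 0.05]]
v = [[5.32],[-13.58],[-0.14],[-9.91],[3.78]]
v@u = [[2.34, 5.0, 11.86, 5.0, 0.27], [-5.98, -12.77, -30.28, -12.77, -0.68], [-0.06, -0.13, -0.31, -0.13, -0.01], [-4.36, -9.32, -22.1, -9.32, -0.5], [1.66, 3.55, 8.43, 3.55, 0.19]]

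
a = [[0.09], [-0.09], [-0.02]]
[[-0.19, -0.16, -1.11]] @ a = [[0.02]]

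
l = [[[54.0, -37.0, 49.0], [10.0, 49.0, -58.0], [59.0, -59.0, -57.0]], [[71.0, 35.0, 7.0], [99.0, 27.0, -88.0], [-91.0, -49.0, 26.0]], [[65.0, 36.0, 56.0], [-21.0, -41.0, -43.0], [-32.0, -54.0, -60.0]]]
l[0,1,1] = 49.0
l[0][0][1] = -37.0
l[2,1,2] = -43.0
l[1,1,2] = -88.0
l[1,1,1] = 27.0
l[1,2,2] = 26.0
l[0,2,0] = 59.0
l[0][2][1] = -59.0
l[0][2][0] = 59.0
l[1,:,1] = [35.0, 27.0, -49.0]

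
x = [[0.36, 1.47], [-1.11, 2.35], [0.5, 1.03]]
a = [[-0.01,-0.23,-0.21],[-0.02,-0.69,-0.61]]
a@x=[[0.15, -0.77], [0.45, -2.28]]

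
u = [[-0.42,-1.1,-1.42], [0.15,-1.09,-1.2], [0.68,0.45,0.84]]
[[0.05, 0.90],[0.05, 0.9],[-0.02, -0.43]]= u @ [[0.02, 0.34], [0.01, 0.2], [-0.05, -0.89]]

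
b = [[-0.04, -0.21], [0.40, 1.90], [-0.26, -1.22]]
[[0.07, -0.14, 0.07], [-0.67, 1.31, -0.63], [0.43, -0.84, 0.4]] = b @ [[-0.05, 1.13, 0.7], [-0.34, 0.45, -0.48]]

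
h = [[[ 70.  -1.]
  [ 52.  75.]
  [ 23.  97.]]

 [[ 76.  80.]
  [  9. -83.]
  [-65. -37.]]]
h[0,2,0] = 23.0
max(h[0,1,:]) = 75.0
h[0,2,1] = 97.0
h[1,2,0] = -65.0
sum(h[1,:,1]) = -40.0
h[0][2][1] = 97.0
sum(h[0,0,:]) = 69.0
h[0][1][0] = 52.0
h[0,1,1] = 75.0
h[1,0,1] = 80.0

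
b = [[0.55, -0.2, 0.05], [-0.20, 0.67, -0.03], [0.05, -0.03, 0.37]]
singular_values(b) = [0.83, 0.41, 0.35]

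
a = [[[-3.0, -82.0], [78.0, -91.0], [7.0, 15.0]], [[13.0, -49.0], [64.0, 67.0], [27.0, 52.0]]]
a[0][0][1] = -82.0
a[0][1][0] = 78.0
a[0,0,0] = -3.0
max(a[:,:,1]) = 67.0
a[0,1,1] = -91.0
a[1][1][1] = 67.0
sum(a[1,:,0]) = 104.0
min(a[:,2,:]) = 7.0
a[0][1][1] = -91.0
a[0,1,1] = -91.0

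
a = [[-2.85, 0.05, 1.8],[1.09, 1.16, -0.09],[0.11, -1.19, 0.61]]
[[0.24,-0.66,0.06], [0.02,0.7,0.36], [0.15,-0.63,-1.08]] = a @[[0.05, 0.14, -0.35], [-0.01, 0.46, 0.6], [0.21, -0.16, -0.54]]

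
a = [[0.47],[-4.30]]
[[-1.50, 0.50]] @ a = [[-2.86]]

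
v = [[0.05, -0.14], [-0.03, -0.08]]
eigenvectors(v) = [[0.98, 0.67], [-0.19, 0.75]]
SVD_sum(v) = [[0.03,  -0.14], [0.01,  -0.07]] + [[0.02, 0.00], [-0.04, -0.01]]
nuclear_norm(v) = 0.21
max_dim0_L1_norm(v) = 0.22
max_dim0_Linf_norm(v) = 0.14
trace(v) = -0.03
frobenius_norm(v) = 0.17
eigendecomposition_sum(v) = [[0.07, -0.06], [-0.01, 0.01]] + [[-0.02, -0.08], [-0.02, -0.09]]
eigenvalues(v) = [0.08, -0.11]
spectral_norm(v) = 0.16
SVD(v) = [[0.9, 0.44], [0.44, -0.9]] @ diag([0.1640134440501204, 0.04999590154020658]) @ [[0.19, -0.98], [0.98, 0.19]]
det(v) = -0.01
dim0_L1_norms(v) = [0.08, 0.22]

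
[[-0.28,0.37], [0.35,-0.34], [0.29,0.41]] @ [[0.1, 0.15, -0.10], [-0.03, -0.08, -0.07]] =[[-0.04, -0.07, 0.00], [0.05, 0.08, -0.01], [0.02, 0.01, -0.06]]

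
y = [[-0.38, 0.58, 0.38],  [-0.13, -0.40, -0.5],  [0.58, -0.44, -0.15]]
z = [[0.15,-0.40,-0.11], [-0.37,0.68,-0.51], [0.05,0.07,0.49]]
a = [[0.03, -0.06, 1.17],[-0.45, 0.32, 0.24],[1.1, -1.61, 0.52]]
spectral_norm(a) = 2.10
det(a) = 0.42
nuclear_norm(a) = 3.44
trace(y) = -0.93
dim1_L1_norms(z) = [0.66, 1.56, 0.61]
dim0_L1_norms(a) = [1.58, 1.99, 1.93]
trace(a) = 0.87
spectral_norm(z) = 1.00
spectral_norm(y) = 1.14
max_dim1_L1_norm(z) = 1.56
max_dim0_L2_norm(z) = 0.79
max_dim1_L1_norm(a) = 3.23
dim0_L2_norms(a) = [1.19, 1.64, 1.3]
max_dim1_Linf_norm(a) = 1.61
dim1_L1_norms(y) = [1.34, 1.03, 1.17]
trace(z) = 1.32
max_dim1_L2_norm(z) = 0.93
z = y @ a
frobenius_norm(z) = 1.14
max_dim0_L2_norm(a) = 1.64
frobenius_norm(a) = 2.41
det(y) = -0.01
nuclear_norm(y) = 1.71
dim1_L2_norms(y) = [0.79, 0.65, 0.74]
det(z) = -0.00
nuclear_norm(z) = 1.55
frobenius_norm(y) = 1.27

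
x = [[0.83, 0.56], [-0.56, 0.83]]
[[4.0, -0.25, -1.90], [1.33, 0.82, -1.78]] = x@[[2.57, -0.66, -0.58],[3.34, 0.54, -2.53]]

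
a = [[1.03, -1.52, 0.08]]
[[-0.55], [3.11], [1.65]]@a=[[-0.57, 0.84, -0.04], [3.20, -4.73, 0.25], [1.7, -2.51, 0.13]]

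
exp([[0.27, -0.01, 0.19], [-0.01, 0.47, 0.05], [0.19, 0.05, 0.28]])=[[1.33,-0.01,0.25], [-0.01,1.60,0.07], [0.25,0.07,1.35]]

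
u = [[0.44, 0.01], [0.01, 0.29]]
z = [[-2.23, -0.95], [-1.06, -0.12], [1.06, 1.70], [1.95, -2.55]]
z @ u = [[-0.99, -0.30], [-0.47, -0.05], [0.48, 0.5], [0.83, -0.72]]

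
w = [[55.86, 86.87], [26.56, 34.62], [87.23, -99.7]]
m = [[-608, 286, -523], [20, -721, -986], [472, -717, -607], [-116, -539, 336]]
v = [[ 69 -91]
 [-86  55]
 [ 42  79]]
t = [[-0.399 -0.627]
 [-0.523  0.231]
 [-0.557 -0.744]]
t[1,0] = -0.523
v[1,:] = [-86, 55]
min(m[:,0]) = -608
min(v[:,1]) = -91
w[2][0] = 87.23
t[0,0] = -0.399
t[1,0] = -0.523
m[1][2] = -986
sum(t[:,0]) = -1.479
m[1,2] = -986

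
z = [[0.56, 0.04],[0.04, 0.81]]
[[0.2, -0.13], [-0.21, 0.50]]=z @ [[0.38, -0.28],[-0.28, 0.63]]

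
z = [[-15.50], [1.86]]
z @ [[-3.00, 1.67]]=[[46.50, -25.88], [-5.58, 3.11]]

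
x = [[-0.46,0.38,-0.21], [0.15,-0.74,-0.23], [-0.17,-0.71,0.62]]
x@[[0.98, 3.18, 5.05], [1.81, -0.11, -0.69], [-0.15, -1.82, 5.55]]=[[0.27, -1.12, -3.75], [-1.16, 0.98, -0.01], [-1.54, -1.59, 3.07]]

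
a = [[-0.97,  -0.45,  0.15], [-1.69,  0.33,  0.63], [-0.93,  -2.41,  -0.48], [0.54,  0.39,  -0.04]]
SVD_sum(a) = [[-0.54, -0.74, -0.07],[-0.39, -0.54, -0.05],[-1.48, -2.04, -0.2],[0.37, 0.51, 0.05]] + [[-0.43, 0.29, 0.23], [-1.3, 0.87, 0.68], [0.54, -0.37, -0.28], [0.17, -0.12, -0.09]] + [[-0.0,0.00,-0.00], [0.00,-0.00,0.00], [0.0,-0.0,0.00], [0.00,-0.0,0.00]]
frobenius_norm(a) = 3.45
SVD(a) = [[-0.32, -0.29, 0.81], [-0.24, -0.88, -0.42], [-0.89, 0.37, -0.26], [0.22, 0.12, -0.31]] @ diag([2.842081994278597, 1.9491091700255943, 0.006586434508133152]) @ [[0.58, 0.81, 0.08], [0.76, -0.51, -0.40], [-0.28, 0.29, -0.91]]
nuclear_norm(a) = 4.80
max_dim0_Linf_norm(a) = 2.41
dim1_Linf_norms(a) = [0.97, 1.69, 2.41, 0.54]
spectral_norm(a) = 2.84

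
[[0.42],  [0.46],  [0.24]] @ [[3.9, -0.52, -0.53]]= [[1.64, -0.22, -0.22],[1.79, -0.24, -0.24],[0.94, -0.12, -0.13]]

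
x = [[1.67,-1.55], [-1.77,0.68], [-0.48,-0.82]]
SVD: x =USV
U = [[-0.77, -0.30], [0.63, -0.4], [-0.02, -0.86]]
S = [2.91, 1.1]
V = [[-0.82, 0.57], [0.57, 0.82]]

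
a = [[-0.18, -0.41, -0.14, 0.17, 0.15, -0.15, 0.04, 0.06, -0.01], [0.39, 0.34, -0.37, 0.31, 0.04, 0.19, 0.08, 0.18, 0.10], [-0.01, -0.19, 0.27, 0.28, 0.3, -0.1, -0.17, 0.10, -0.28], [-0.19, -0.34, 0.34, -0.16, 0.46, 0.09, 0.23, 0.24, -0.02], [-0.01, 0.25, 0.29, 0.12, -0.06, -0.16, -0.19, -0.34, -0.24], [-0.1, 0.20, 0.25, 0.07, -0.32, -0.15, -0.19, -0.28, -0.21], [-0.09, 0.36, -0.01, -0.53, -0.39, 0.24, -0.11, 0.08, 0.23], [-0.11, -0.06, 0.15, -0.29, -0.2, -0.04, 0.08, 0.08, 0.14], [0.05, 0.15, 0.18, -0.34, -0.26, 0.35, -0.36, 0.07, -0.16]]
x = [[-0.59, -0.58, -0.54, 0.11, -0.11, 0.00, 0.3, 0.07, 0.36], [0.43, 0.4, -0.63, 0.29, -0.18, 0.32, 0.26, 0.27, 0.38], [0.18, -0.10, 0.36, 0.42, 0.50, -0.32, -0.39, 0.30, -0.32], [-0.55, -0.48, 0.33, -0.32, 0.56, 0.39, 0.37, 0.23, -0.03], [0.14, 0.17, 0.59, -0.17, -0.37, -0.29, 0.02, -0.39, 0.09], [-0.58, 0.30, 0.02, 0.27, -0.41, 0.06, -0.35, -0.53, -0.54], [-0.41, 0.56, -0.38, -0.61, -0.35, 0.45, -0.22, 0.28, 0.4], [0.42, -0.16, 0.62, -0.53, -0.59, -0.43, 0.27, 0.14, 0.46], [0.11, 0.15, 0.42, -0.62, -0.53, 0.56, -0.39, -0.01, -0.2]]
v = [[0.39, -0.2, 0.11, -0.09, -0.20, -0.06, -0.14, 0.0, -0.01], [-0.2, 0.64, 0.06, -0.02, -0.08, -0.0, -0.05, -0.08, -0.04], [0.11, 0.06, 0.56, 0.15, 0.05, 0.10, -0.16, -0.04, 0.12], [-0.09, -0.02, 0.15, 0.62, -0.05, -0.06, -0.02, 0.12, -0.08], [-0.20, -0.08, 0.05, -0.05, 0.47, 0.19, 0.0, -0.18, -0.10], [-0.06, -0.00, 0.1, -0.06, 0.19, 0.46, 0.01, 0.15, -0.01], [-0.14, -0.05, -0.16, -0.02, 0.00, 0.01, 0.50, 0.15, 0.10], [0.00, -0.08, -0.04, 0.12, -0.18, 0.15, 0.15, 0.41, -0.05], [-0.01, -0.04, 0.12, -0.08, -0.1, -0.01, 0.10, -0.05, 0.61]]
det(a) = 0.00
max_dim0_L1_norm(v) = 1.35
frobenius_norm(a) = 2.03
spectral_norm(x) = 1.75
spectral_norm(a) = 1.27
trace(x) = -0.74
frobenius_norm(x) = 3.43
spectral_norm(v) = 0.83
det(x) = 0.09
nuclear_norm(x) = 8.90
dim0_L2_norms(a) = [0.5, 0.83, 0.74, 0.85, 0.83, 0.55, 0.56, 0.56, 0.54]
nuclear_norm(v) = 4.66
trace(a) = -0.13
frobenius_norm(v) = 1.80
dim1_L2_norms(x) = [1.11, 1.12, 1.02, 1.18, 0.9, 1.17, 1.27, 1.31, 1.18]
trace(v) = 4.66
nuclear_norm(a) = 4.69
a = v @ x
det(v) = -0.00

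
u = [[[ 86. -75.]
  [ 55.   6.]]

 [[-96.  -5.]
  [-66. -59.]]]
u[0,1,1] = 6.0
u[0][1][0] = 55.0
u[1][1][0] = -66.0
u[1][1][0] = -66.0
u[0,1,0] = 55.0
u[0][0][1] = -75.0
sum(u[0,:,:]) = 72.0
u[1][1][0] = -66.0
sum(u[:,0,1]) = -80.0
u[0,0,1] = -75.0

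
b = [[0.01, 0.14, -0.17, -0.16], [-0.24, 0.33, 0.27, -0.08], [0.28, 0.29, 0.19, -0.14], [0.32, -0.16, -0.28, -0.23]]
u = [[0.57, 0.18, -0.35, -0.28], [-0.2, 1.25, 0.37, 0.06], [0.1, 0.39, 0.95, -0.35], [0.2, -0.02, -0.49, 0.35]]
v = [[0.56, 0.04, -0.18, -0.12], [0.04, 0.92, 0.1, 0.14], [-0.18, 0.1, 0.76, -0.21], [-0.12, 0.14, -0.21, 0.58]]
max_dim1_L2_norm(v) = 0.94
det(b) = -0.01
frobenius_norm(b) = 0.89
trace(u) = 3.12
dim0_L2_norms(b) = [0.49, 0.49, 0.47, 0.32]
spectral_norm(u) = 1.57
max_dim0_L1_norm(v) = 1.25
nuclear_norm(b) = 1.55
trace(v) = 2.82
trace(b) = 0.30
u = b + v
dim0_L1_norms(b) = [0.85, 0.92, 0.91, 0.61]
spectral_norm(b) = 0.67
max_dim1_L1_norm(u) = 1.88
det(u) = 0.24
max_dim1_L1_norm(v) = 1.25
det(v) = 0.15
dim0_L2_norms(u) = [0.64, 1.32, 1.18, 0.57]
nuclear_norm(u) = 3.44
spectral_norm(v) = 0.98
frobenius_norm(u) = 1.97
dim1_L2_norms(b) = [0.27, 0.5, 0.47, 0.51]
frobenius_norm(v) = 1.52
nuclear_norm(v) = 2.82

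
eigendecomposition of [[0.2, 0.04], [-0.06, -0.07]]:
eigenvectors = [[0.97,  -0.15], [-0.22,  0.99]]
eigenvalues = [0.19, -0.06]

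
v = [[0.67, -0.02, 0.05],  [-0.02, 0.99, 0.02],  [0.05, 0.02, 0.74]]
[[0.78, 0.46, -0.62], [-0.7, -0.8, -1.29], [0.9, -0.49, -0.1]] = v @ [[1.06, 0.71, -0.96], [-0.71, -0.78, -1.32], [1.17, -0.69, -0.03]]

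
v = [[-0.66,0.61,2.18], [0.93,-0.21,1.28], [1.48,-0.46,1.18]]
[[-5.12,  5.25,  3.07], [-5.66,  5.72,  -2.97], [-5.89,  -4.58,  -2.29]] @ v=[[12.81, -5.64, -0.82],[4.66, -3.29, -8.52],[-3.76, -1.58, -21.4]]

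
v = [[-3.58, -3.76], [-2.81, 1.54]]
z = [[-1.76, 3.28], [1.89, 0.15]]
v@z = [[-0.81, -12.31], [7.86, -8.99]]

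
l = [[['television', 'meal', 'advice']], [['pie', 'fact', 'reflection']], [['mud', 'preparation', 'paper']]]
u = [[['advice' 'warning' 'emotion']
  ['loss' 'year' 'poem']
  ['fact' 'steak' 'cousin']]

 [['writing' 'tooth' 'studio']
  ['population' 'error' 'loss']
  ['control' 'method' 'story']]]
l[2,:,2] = ['paper']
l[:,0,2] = ['advice', 'reflection', 'paper']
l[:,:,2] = [['advice'], ['reflection'], ['paper']]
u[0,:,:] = [['advice', 'warning', 'emotion'], ['loss', 'year', 'poem'], ['fact', 'steak', 'cousin']]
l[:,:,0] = [['television'], ['pie'], ['mud']]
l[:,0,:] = [['television', 'meal', 'advice'], ['pie', 'fact', 'reflection'], ['mud', 'preparation', 'paper']]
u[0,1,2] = 'poem'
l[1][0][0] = 'pie'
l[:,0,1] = ['meal', 'fact', 'preparation']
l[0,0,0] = 'television'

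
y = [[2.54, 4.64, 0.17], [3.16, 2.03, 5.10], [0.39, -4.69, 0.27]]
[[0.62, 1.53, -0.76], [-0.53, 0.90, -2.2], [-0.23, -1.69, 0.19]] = y @ [[0.17,-0.06,-0.15], [0.05,0.36,-0.07], [-0.23,0.07,-0.31]]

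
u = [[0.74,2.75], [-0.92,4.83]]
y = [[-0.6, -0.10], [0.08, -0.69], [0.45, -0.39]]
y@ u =[[-0.35, -2.13], [0.69, -3.11], [0.69, -0.65]]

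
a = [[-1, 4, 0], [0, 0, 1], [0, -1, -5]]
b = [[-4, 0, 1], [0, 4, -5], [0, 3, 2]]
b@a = [[4, -17, -5], [0, 5, 29], [0, -2, -7]]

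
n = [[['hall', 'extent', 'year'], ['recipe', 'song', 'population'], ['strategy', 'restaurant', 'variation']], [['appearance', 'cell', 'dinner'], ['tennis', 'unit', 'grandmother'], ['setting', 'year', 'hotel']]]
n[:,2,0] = ['strategy', 'setting']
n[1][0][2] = 'dinner'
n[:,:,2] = [['year', 'population', 'variation'], ['dinner', 'grandmother', 'hotel']]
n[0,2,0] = 'strategy'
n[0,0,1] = 'extent'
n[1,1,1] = 'unit'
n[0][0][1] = 'extent'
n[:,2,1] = ['restaurant', 'year']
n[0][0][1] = 'extent'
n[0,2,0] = 'strategy'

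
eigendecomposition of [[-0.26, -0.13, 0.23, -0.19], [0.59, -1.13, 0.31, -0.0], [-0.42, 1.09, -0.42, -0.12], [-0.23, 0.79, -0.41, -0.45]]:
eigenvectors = [[0.07+0.00j,  -0.07+0.48j,  (-0.07-0.48j),  (-0.5+0j)], [0.49+0.00j,  0.12+0.24j,  (0.12-0.24j),  (-0.46+0j)], [(-0.59+0j),  (0.22-0.28j),  0.22+0.28j,  (-0.73+0j)], [-0.64+0.00j,  0.76+0.00j,  0.76-0.00j,  (0.11+0j)]]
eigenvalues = [(-1.42+0j), (-0.42+0.25j), (-0.42-0.25j), (-0+0j)]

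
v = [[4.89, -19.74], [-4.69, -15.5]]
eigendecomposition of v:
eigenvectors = [[0.98, 0.63],[-0.19, 0.78]]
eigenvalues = [8.71, -19.32]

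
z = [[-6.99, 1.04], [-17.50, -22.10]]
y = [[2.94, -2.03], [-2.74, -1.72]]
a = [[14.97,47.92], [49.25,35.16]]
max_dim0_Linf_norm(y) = 2.94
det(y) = -10.62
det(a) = -1833.71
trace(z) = -29.09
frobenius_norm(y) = 4.82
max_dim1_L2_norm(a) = 60.51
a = y @ z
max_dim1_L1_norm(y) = 4.97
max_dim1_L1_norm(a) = 84.41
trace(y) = 1.22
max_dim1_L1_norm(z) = 39.6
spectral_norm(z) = 28.42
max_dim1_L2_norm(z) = 28.19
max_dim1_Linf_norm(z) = 22.1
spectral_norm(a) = 74.70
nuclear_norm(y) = 6.67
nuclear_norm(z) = 34.50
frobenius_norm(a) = 78.63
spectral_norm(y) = 4.04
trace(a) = 50.13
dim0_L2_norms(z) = [18.84, 22.12]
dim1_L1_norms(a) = [62.89, 84.41]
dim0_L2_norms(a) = [51.47, 59.44]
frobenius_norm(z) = 29.06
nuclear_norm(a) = 99.25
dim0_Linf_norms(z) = [17.5, 22.1]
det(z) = 172.68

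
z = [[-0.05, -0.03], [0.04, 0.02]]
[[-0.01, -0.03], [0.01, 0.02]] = z @ [[0.06, 0.19], [0.19, 0.6]]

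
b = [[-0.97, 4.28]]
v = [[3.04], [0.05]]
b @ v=[[-2.73]]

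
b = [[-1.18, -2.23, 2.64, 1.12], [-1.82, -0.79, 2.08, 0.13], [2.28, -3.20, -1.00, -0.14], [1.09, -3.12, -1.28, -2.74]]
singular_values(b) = [5.78, 4.6, 2.21, 0.03]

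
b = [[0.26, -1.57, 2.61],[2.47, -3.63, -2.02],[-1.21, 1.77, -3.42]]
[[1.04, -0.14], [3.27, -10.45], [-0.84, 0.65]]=b @ [[-0.27, -1.07], [-0.99, 1.59], [-0.17, 1.01]]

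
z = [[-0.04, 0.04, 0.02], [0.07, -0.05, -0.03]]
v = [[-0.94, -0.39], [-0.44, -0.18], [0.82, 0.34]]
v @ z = [[0.01, -0.02, -0.01],[0.0, -0.01, -0.00],[-0.01, 0.02, 0.01]]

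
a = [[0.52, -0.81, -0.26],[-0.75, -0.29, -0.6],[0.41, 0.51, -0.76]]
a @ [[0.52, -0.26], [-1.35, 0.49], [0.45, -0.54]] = [[1.25, -0.39], [-0.27, 0.38], [-0.82, 0.55]]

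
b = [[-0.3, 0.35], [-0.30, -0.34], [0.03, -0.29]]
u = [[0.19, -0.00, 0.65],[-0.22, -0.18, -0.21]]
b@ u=[[-0.13,-0.06,-0.27], [0.02,0.06,-0.12], [0.07,0.05,0.08]]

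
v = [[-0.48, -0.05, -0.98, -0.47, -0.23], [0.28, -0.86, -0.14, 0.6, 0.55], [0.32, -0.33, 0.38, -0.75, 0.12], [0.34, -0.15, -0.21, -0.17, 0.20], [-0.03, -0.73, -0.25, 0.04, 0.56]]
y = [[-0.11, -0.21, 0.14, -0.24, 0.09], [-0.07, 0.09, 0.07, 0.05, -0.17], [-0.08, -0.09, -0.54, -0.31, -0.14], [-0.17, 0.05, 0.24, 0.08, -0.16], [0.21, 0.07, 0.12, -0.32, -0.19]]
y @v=[[-0.05, 0.11, 0.22, -0.13, -0.07], [0.1, 0.02, 0.11, 0.02, -0.01], [-0.26, 0.41, -0.01, 0.44, -0.24], [0.2, -0.01, 0.27, -0.09, 0.02], [-0.15, 0.08, -0.06, -0.1, -0.17]]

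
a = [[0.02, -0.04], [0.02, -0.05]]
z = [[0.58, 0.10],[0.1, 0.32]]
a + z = [[0.6, 0.06], [0.12, 0.27]]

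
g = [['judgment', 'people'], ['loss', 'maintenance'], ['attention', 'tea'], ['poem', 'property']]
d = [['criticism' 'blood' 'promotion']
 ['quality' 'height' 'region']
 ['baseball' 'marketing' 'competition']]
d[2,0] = 'baseball'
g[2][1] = 'tea'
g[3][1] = 'property'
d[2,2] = 'competition'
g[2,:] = ['attention', 'tea']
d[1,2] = 'region'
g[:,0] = ['judgment', 'loss', 'attention', 'poem']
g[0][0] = 'judgment'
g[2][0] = 'attention'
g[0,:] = ['judgment', 'people']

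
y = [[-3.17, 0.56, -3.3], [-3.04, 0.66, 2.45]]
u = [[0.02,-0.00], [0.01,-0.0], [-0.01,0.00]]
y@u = [[-0.02, 0.00], [-0.08, 0.0]]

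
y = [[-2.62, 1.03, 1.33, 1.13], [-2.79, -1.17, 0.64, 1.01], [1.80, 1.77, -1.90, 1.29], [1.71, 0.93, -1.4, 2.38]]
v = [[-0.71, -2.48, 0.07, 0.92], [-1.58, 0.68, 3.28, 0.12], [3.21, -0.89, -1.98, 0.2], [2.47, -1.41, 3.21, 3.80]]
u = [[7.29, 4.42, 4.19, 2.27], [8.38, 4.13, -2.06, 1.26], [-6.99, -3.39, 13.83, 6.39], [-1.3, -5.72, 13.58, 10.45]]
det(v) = -53.40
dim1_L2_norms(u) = [9.77, 9.65, 17.1, 18.11]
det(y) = -20.58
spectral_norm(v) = 5.97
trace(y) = -3.31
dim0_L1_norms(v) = [7.97, 5.46, 8.54, 5.04]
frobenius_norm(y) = 6.68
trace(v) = 1.79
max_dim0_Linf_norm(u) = 13.83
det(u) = 1101.85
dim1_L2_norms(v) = [2.74, 3.71, 3.88, 5.73]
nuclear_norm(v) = 14.37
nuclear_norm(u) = 43.10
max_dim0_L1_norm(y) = 8.92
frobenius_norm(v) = 8.31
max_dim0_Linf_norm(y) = 2.79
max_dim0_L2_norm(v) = 5.0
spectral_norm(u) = 24.78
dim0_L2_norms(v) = [4.41, 3.06, 5.0, 3.92]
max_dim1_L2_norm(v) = 5.73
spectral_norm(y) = 5.45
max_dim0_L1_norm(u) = 33.66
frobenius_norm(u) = 28.44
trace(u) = 35.70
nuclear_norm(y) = 11.19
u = y @ v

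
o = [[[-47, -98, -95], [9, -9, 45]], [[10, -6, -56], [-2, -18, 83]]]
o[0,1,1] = -9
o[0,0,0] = -47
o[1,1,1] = -18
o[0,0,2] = -95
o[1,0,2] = -56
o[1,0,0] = 10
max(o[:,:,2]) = 83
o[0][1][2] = 45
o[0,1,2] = 45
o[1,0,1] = -6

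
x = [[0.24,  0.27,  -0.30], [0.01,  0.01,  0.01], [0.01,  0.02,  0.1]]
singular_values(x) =[0.47, 0.09, 0.0]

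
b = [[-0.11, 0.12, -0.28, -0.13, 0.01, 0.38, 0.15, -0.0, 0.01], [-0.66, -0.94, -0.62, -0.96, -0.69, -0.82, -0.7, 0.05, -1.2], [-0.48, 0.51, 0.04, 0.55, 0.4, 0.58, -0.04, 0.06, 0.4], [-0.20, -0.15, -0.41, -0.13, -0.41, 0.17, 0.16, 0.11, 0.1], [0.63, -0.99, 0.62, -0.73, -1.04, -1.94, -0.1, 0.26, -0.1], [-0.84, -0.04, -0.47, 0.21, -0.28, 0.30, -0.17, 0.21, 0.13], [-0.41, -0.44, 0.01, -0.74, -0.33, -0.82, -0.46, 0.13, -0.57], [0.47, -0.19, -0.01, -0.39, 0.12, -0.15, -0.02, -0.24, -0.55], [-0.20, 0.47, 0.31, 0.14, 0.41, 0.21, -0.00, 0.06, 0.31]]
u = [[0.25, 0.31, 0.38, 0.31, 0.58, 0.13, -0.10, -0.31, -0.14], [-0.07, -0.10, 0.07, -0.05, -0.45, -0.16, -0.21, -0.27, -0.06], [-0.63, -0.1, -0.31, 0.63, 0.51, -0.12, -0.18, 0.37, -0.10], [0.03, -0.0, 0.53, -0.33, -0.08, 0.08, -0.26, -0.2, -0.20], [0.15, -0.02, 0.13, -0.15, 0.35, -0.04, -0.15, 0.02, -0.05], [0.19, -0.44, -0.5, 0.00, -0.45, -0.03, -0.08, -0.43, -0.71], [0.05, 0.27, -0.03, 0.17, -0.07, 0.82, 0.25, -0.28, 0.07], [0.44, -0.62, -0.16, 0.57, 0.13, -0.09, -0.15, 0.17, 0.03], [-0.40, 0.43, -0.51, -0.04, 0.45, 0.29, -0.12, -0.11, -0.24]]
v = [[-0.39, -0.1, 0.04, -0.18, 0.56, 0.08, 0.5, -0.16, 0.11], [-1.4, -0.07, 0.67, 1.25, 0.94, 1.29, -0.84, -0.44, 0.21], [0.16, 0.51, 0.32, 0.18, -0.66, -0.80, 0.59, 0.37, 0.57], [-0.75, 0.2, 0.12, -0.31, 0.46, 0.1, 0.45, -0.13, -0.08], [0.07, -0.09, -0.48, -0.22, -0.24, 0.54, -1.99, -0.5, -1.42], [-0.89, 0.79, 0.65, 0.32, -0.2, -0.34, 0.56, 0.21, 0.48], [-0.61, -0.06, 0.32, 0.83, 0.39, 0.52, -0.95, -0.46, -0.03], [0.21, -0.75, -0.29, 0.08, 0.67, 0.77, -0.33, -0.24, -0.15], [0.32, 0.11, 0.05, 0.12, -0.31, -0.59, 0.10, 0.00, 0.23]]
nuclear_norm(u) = 7.09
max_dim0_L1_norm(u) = 3.07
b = v @ u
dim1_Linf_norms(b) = [0.38, 1.2, 0.58, 0.41, 1.94, 0.84, 0.82, 0.55, 0.47]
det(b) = 0.00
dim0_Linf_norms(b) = [0.84, 0.99, 0.62, 0.96, 1.04, 1.94, 0.7, 0.26, 1.2]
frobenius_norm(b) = 4.49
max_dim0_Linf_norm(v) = 1.99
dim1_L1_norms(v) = [2.12, 7.11, 4.16, 2.6, 5.55, 4.44, 4.17, 3.49, 1.83]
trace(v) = -1.99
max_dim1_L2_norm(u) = 1.17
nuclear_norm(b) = 8.24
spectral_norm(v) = 3.68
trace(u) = 0.01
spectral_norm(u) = 1.48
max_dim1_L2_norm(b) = 2.69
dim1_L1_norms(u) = [2.51, 1.44, 2.95, 1.71, 1.06, 2.83, 2.01, 2.36, 2.59]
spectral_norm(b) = 3.69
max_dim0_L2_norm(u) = 1.16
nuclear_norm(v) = 9.97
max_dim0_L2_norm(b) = 2.4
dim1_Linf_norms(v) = [0.56, 1.4, 0.8, 0.75, 1.99, 0.89, 0.95, 0.77, 0.59]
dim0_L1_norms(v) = [4.8, 2.68, 2.94, 3.49, 4.43, 5.03, 6.31, 2.51, 3.28]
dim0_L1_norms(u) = [2.21, 2.29, 2.62, 2.25, 3.07, 1.76, 1.5, 2.16, 1.6]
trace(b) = -2.27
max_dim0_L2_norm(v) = 2.61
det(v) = -0.00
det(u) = 0.00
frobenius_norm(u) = 2.77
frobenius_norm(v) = 5.15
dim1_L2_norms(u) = [0.94, 0.61, 1.16, 0.74, 0.46, 1.17, 0.96, 1.0, 0.99]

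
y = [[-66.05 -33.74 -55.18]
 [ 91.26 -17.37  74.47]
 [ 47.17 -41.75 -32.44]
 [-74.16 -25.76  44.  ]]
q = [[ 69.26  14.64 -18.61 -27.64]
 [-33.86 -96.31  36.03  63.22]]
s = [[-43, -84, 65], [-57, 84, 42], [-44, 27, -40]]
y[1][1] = -17.37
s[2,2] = -40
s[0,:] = [-43, -84, 65]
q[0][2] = -18.61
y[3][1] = -25.76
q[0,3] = -27.64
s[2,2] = -40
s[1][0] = -57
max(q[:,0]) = 69.26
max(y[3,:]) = 44.0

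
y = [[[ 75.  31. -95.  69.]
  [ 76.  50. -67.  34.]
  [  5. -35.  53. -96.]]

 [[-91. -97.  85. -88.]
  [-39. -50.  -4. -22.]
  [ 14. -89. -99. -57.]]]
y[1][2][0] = 14.0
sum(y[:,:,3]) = -160.0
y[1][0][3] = -88.0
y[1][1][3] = -22.0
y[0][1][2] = -67.0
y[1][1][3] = -22.0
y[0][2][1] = -35.0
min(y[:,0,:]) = -97.0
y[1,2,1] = -89.0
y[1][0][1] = -97.0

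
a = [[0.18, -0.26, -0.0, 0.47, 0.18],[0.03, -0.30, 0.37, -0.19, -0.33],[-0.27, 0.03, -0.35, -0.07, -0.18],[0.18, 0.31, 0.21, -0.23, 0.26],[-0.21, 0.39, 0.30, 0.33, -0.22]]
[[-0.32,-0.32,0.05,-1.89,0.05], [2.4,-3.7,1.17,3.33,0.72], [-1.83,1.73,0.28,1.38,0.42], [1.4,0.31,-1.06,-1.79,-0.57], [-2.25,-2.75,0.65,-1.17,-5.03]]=a @[[-3.73,-3.37,-3.42,-3.54,3.84], [-5.14,0.02,-2.03,-4.30,-4.48], [5.56,-5.15,1.73,0.89,-3.85], [-4.31,-1.73,0.41,-3.76,-3.89], [5.79,6.12,-0.31,-3.34,0.15]]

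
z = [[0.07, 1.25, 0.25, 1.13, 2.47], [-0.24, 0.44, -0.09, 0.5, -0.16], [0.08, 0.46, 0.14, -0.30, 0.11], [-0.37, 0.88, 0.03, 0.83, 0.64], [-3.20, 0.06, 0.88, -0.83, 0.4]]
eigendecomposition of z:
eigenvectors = [[(-0+0.65j), -0.00-0.65j, 0.01+0.00j, (-0.16+0j), (-0.2+0j)], [(-0.02-0.03j), (-0.02+0.03j), -0.58+0.00j, 0.10+0.00j, -0.07+0.00j], [-0.01+0.02j, (-0.01-0.02j), (-0.03+0j), (-0.93+0j), -0.94+0.00j], [-0.06+0.18j, -0.06-0.18j, (-0.58+0j), -0.28+0.00j, (-0.16+0j)], [-0.74+0.00j, (-0.74-0j), 0.57+0.00j, 0.17+0.00j, 0.20+0.00j]]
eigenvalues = [(0.34+2.97j), (0.34-2.97j), (1.09+0j), (-0+0j), (0.12+0j)]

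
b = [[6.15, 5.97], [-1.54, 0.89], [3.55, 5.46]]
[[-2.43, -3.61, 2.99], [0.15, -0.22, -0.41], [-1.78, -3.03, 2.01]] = b @ [[-0.21, -0.13, 0.35], [-0.19, -0.47, 0.14]]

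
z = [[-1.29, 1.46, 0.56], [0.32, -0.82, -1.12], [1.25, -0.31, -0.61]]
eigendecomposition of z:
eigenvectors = [[(0.72+0j), 0.19+0.49j, 0.19-0.49j],  [-0.45+0.00j, -0.32+0.51j, -0.32-0.51j],  [-0.52+0.00j, (0.61+0j), 0.61-0.00j]]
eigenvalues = [(-2.61+0j), (-0.05+0.74j), (-0.05-0.74j)]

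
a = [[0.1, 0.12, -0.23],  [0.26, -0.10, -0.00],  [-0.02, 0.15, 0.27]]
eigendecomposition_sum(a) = [[-0.07-0.00j, 0.09-0.00j, (-0.03-0j)], [(0.12+0j), -0.16+0.00j, 0.06+0.00j], [-0.04-0.00j, 0.05-0.00j, (-0.02-0j)]] + [[(0.08+0.06j), 0.02+0.09j, -0.10+0.17j], [(0.07+0.02j), (0.03+0.05j), (-0.03+0.14j)], [(0.01-0.07j), 0.05-0.04j, 0.14+0.00j]] + [[0.08-0.06j,  (0.02-0.09j),  (-0.1-0.17j)], [(0.07-0.02j),  0.03-0.05j,  (-0.03-0.14j)], [0.01+0.07j,  (0.05+0.04j),  (0.14-0j)]]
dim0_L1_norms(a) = [0.38, 0.37, 0.5]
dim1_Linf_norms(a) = [0.23, 0.26, 0.27]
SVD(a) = [[-0.59, 0.27, 0.76], [-0.35, -0.93, 0.06], [0.73, -0.23, 0.64]] @ diag([0.3778644574014887, 0.261743274450014, 0.19851677539407886]) @ [[-0.44,0.20,0.88],[-0.81,0.35,-0.48],[0.40,0.92,-0.01]]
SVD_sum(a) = [[0.1, -0.04, -0.2], [0.06, -0.03, -0.12], [-0.12, 0.05, 0.24]] + [[-0.06, 0.02, -0.03], [0.2, -0.09, 0.12], [0.05, -0.02, 0.03]] + [[0.06,0.14,-0.00], [0.0,0.01,-0.0], [0.05,0.12,-0.00]]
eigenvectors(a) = [[(0.47+0j), (-0.71+0j), -0.71-0.00j],  [-0.84+0.00j, (-0.47+0.15j), -0.47-0.15j],  [0.26+0.00j, (0.24+0.44j), 0.24-0.44j]]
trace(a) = 0.27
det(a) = -0.02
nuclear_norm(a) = 0.84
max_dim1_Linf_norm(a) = 0.27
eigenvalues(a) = [(-0.24+0j), (0.26+0.12j), (0.26-0.12j)]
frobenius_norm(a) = 0.50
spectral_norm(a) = 0.38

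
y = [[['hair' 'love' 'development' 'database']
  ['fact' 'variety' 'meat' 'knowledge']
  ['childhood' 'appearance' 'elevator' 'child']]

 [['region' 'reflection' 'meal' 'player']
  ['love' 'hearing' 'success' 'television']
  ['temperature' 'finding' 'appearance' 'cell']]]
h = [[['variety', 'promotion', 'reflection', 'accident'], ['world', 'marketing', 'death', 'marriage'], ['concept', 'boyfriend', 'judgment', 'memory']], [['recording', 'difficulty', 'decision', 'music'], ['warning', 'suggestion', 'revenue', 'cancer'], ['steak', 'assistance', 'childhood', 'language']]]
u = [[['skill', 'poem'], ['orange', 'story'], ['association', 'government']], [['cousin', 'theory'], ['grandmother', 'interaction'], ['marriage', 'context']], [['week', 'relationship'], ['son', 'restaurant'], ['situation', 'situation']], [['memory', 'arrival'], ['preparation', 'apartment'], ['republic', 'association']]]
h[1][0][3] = 'music'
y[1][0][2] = 'meal'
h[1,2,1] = 'assistance'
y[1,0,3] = 'player'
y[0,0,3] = 'database'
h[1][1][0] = 'warning'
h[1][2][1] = 'assistance'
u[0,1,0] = 'orange'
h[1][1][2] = 'revenue'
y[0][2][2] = 'elevator'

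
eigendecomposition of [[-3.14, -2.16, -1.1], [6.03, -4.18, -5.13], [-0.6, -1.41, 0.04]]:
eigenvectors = [[-0.12-0.56j, -0.12+0.56j, (0.12+0j)],[-0.79+0.00j, -0.79-0.00j, -0.62+0.00j],[-0.14-0.19j, (-0.14+0.19j), 0.77+0.00j]]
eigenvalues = [(-4.18+3.09j), (-4.18-3.09j), (1.08+0j)]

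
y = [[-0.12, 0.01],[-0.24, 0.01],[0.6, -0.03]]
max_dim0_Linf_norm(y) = 0.6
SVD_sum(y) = [[-0.12, 0.01],[-0.24, 0.01],[0.6, -0.03]] + [[0.00, 0.00], [-0.0, -0.0], [0.0, 0.00]]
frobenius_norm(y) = 0.66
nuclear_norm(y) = 0.66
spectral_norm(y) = 0.66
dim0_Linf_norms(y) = [0.6, 0.03]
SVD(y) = [[-0.18,0.89], [-0.36,-0.45], [0.91,0.00]] @ diag([0.6580881778892623, 0.0044665559876300165]) @ [[1.00,-0.05], [0.05,1.0]]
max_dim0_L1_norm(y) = 0.96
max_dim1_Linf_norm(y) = 0.6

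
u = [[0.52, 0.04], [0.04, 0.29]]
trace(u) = 0.81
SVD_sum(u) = [[0.51, 0.09],[0.09, 0.01]] + [[0.01, -0.05], [-0.05, 0.28]]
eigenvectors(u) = [[0.99, -0.17], [0.17, 0.99]]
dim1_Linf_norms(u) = [0.52, 0.29]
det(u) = 0.15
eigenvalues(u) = [0.53, 0.28]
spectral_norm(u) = 0.53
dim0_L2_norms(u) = [0.52, 0.29]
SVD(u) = [[-0.99, -0.17], [-0.17, 0.99]] @ diag([0.5267579566188593, 0.2832420433811408]) @ [[-0.99,  -0.17], [-0.17,  0.99]]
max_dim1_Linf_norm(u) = 0.52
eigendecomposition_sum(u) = [[0.51, 0.09], [0.09, 0.01]] + [[0.01, -0.05], [-0.05, 0.28]]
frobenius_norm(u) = 0.60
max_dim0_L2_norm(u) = 0.52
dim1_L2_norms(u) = [0.52, 0.29]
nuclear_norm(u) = 0.81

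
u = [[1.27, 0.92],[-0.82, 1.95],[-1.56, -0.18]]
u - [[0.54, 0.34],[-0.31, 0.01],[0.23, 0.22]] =[[0.73, 0.58], [-0.51, 1.94], [-1.79, -0.40]]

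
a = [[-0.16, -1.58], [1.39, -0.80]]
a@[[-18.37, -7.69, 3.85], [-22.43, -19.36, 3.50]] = [[38.38, 31.82, -6.15], [-7.59, 4.80, 2.55]]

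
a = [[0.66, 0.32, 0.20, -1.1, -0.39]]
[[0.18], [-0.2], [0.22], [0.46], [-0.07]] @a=[[0.12, 0.06, 0.04, -0.20, -0.07], [-0.13, -0.06, -0.04, 0.22, 0.08], [0.15, 0.07, 0.04, -0.24, -0.09], [0.3, 0.15, 0.09, -0.51, -0.18], [-0.05, -0.02, -0.01, 0.08, 0.03]]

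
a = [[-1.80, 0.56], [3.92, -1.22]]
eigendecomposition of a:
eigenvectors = [[-0.42, -0.3], [0.91, -0.95]]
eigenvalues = [-3.02, -0.0]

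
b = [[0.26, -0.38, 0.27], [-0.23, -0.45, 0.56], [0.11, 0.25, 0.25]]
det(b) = -0.113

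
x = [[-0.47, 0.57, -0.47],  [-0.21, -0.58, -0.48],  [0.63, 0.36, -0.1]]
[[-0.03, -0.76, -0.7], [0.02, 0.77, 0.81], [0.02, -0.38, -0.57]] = x@ [[0.05, 0.13, -0.14], [-0.03, -1.30, -1.35], [-0.02, -0.09, -0.0]]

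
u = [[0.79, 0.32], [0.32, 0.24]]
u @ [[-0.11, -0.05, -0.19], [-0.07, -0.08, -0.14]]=[[-0.11,-0.07,-0.19], [-0.05,-0.04,-0.09]]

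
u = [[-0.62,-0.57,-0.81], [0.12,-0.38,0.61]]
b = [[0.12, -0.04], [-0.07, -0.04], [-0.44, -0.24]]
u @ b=[[0.32, 0.24],[-0.23, -0.14]]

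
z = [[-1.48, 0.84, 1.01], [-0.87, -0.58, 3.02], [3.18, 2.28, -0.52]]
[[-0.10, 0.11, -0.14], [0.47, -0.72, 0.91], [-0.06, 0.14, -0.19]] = z@[[0.1,  -0.13,  0.16], [-0.13,  0.19,  -0.24], [0.16,  -0.24,  0.3]]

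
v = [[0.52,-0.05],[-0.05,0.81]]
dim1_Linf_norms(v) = [0.52, 0.81]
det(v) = 0.42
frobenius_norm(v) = 0.97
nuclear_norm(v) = 1.33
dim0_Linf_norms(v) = [0.52, 0.81]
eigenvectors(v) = [[-0.99, 0.17],[-0.17, -0.99]]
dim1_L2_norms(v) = [0.52, 0.81]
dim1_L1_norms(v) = [0.57, 0.86]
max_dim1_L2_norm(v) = 0.81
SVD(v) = [[-0.17, 0.99], [0.99, 0.17]] @ diag([0.8183786165017798, 0.5116213834982203]) @ [[-0.17, 0.99], [0.99, 0.17]]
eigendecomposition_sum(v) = [[0.50,0.08], [0.08,0.01]] + [[0.02, -0.13], [-0.13, 0.80]]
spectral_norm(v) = 0.82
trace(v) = 1.33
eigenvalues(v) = [0.51, 0.82]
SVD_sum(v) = [[0.02, -0.13], [-0.13, 0.8]] + [[0.50, 0.08], [0.08, 0.01]]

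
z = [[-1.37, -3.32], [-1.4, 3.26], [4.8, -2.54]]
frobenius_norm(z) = 7.41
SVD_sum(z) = [[1.01, -1.06], [-2.29, 2.41], [3.55, -3.73]] + [[-2.38, -2.26], [0.89, 0.85], [1.25, 1.19]]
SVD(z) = [[0.23, 0.84], [-0.53, -0.32], [0.82, -0.44]] @ diag([6.301761540250435, 3.9072114723700917]) @ [[0.69,-0.72], [-0.72,-0.69]]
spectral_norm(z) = 6.30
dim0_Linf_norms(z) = [4.8, 3.32]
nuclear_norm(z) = 10.21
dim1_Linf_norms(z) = [3.32, 3.26, 4.8]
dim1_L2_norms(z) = [3.59, 3.55, 5.43]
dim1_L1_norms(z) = [4.69, 4.66, 7.34]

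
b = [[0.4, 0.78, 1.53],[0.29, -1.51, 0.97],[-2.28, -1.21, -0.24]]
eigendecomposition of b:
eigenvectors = [[(0.17+0.57j), (0.17-0.57j), (-0.43+0j)], [(-0.11+0.24j), (-0.11-0.24j), 0.90+0.00j], [(-0.76+0j), -0.76-0.00j, 0.09+0.00j]]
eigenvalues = [(0.1+2.1j), (0.1-2.1j), (-1.55+0j)]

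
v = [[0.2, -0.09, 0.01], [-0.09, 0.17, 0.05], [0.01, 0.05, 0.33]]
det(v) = 0.008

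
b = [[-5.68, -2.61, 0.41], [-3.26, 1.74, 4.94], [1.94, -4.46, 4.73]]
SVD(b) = [[-0.56, 0.53, 0.64], [-0.64, 0.22, -0.74], [-0.53, -0.82, 0.21]] @ diag([7.737272841828932, 6.473036896068739, 4.643694898809483]) @ [[0.55, 0.35, -0.76],[-0.82, 0.41, -0.40],[-0.17, -0.84, -0.51]]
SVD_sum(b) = [[-2.37, -1.52, 3.29],[-2.69, -1.73, 3.75],[-2.24, -1.44, 3.12]] + [[-2.80,1.41,-1.36], [-1.16,0.58,-0.57], [4.35,-2.18,2.12]] + [[-0.51, -2.49, -1.52], [0.59, 2.89, 1.76], [-0.17, -0.83, -0.51]]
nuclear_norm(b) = 18.85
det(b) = -232.57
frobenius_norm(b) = 11.11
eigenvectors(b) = [[0.93+0.00j, (-0.06-0.16j), (-0.06+0.16j)], [(0.37+0j), (-0.18+0.66j), (-0.18-0.66j)], [-0.01+0.00j, -0.71+0.00j, -0.71-0.00j]]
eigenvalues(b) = [(-6.72+0j), (3.75+4.53j), (3.75-4.53j)]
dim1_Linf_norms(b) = [5.68, 4.94, 4.73]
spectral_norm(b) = 7.74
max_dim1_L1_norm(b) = 11.13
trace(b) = 0.79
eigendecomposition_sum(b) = [[(-6.13+0j), -1.45-0.00j, 0.84-0.00j], [-2.42+0.00j, (-0.57-0j), 0.33-0.00j], [0.10-0.00j, (0.02+0j), (-0.01+0j)]] + [[0.23+0.15j, (-0.58-0.34j), (-0.22+0.66j)], [(-0.42-1.03j), 1.16+2.54j, 2.30-1.72j], [0.92-0.71j, (-2.24+1.87j), (2.37+1.85j)]] + [[0.23-0.15j, (-0.58+0.34j), -0.22-0.66j], [-0.42+1.03j, 1.16-2.54j, (2.3+1.72j)], [(0.92+0.71j), -2.24-1.87j, (2.37-1.85j)]]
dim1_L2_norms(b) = [6.26, 6.17, 6.78]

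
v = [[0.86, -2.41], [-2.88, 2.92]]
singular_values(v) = [4.74, 0.93]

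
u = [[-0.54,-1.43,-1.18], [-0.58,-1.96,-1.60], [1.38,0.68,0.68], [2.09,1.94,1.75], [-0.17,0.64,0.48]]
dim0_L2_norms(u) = [2.63, 3.24, 2.78]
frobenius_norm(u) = 5.02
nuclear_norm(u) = 6.20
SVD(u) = [[-0.39, 0.32, -0.04], [-0.52, 0.53, -0.07], [0.31, 0.54, -0.66], [0.68, 0.41, 0.35], [0.13, -0.39, -0.66]] @ diag([4.8259857207622385, 1.3671309420752966, 0.0038484047733874163]) @ [[0.49, 0.66, 0.57], [0.87, -0.43, -0.24], [-0.09, -0.61, 0.78]]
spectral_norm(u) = 4.83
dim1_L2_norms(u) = [1.93, 2.6, 1.68, 3.35, 0.82]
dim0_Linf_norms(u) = [2.09, 1.96, 1.75]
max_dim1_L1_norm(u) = 5.78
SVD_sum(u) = [[-0.92, -1.24, -1.07], [-1.21, -1.65, -1.42], [0.73, 1.00, 0.86], [1.61, 2.18, 1.88], [0.3, 0.41, 0.35]] + [[0.38, -0.19, -0.10], [0.63, -0.31, -0.18], [0.65, -0.32, -0.18], [0.48, -0.24, -0.14], [-0.47, 0.23, 0.13]] + [[0.00, 0.0, -0.00],[0.0, 0.0, -0.00],[0.0, 0.00, -0.0],[-0.0, -0.0, 0.0],[0.00, 0.0, -0.00]]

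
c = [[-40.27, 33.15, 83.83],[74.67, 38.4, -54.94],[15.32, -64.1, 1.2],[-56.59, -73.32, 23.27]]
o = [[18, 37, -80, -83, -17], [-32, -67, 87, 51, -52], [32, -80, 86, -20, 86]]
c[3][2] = 23.27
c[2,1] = -64.1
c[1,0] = 74.67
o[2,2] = 86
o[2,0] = 32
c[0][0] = -40.27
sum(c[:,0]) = -6.8700000000000045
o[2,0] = 32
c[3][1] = -73.32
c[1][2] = -54.94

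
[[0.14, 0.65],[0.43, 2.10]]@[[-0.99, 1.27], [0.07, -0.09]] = [[-0.09, 0.12], [-0.28, 0.36]]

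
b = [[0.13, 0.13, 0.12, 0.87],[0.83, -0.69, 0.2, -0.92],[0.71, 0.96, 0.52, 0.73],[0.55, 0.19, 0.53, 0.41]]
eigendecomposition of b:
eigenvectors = [[(-0.42+0j), -0.13+0.00j, 0.45-0.04j, 0.45+0.04j], [(0.01+0j), 0.84+0.00j, 0.05-0.46j, 0.05+0.46j], [-0.71+0.00j, (-0.51+0j), (-0.71+0j), -0.71-0.00j], [(-0.56+0j), 0.12+0.00j, 0.03+0.28j, (0.03-0.28j)]]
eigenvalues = [(1.49+0j), (-1.07+0j), (-0.03+0.38j), (-0.03-0.38j)]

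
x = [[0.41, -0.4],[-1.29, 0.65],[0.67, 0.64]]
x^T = [[0.41, -1.29, 0.67], [-0.4, 0.65, 0.64]]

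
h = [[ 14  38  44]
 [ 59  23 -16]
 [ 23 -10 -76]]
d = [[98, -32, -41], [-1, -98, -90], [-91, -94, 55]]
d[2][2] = 55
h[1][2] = -16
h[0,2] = 44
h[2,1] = -10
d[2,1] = -94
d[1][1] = -98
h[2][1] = -10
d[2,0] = -91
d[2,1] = -94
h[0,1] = 38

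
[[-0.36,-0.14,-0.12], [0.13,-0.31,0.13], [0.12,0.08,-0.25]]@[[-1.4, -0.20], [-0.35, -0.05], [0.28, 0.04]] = [[0.52, 0.07], [-0.04, -0.01], [-0.27, -0.04]]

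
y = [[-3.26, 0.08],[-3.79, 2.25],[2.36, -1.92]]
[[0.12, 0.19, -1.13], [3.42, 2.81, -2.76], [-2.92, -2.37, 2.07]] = y @ [[0.00, -0.03, 0.33],[1.52, 1.20, -0.67]]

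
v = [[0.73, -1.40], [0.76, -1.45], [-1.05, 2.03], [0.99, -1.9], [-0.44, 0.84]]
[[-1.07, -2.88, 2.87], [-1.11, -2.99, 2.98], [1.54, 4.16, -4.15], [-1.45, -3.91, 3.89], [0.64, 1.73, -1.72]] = v @ [[-1.25, -1.45, 1.15], [0.11, 1.30, -1.45]]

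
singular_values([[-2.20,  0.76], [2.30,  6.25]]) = [6.66, 2.33]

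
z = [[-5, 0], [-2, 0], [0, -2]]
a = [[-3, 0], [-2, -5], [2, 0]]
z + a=[[-8, 0], [-4, -5], [2, -2]]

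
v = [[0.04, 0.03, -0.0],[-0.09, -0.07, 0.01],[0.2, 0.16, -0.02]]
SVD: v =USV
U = [[-0.17, 0.98, 0.13], [0.40, 0.19, -0.90], [-0.9, -0.11, -0.42]]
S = [0.29, 0.0, 0.0]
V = [[-0.78, -0.62, 0.08], [0.24, -0.18, 0.95], [0.58, -0.76, -0.29]]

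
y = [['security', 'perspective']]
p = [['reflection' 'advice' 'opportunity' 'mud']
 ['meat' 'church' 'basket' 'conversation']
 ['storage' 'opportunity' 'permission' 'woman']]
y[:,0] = ['security']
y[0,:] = ['security', 'perspective']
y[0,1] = 'perspective'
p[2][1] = 'opportunity'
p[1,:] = ['meat', 'church', 'basket', 'conversation']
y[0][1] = 'perspective'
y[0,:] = ['security', 'perspective']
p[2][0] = 'storage'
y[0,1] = 'perspective'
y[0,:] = ['security', 'perspective']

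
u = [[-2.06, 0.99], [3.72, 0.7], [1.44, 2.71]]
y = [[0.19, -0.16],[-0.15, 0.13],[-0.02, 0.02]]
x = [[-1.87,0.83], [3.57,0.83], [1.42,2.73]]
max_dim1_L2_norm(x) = 3.67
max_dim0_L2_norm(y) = 0.24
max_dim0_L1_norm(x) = 6.86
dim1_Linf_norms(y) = [0.19, 0.15, 0.02]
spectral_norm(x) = 4.54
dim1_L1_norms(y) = [0.35, 0.28, 0.04]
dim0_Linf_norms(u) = [3.72, 2.71]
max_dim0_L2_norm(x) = 4.27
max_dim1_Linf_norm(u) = 3.72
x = u + y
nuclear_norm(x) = 7.08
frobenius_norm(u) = 5.38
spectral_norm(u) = 4.66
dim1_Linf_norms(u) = [2.06, 3.72, 2.71]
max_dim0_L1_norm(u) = 7.22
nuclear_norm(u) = 7.35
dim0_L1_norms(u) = [7.22, 4.4]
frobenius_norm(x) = 5.20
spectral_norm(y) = 0.32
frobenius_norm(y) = 0.32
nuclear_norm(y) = 0.32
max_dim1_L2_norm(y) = 0.25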